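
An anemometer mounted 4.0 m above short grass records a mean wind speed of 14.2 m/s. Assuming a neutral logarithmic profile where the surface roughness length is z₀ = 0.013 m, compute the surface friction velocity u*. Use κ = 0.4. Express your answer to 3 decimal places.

Log law: V(z) = (u*/κ) · ln(z/z₀) ⇒ u* = κ · V / ln(z/z₀)
u* = 0.4 × 14.2 / ln(4.0/0.013) = 0.4 × 14.2 / 5.7291
   = 5.6800 / 5.7291 = 0.9914 m/s

u* ≈ 0.991 m/s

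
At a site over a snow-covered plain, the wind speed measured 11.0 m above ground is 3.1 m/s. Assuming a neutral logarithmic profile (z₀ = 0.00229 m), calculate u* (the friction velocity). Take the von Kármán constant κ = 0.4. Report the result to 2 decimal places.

u* ≈ 0.15 m/s

Log law: V(z) = (u*/κ) · ln(z/z₀) ⇒ u* = κ · V / ln(z/z₀)
u* = 0.4 × 3.1 / ln(11.0/0.00229) = 0.4 × 3.1 / 8.4771
   = 1.2400 / 8.4771 = 0.1463 m/s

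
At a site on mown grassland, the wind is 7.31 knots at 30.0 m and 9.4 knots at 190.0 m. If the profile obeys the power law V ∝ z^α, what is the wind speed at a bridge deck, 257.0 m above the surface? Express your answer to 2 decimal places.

First find α: α = ln(V₂/V₁)/ln(z₂/z₁) = ln(9.4/7.31)/ln(190.0/30.0) = 0.25147/1.84583 = 0.1362
Extrapolate from 190.0 m to 257.0 m: V₃ = 9.4 × (257.0/190.0)^0.1362 = 9.4 × 1.0420 = 9.7949 knots

9.79 knots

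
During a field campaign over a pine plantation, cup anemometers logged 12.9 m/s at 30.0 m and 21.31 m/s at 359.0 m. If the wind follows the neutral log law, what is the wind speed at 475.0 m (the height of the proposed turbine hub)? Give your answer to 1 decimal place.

22.3 m/s

Log law: V ∝ ln(z/z₀). From the pair, with r = V₁/V₂ = 0.60535,
ln z₀ = (ln z₁ − r·ln z₂)/(1 − r) = (3.4012 − 0.60535×5.8833)/0.39465 = -0.4061 → z₀ = 0.6662 m
V₃ = V₁ · ln(z₃/z₀)/ln(z₁/z₀) = 12.9 × 6.5694/3.8073 = 22.2587 m/s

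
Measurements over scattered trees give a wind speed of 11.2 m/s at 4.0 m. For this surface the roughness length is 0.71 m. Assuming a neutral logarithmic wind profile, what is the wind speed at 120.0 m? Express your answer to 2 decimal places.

Log law: V(z) ∝ ln(z/z₀), so V₂/V₁ = ln(z₂/z₀) / ln(z₁/z₀).
ln(120.0/0.71) = 5.1300, ln(4.0/0.71) = 1.7288
V₂ = 11.2 × 5.1300/1.7288 = 11.2 × 2.9674 = 33.2348 m/s

33.23 m/s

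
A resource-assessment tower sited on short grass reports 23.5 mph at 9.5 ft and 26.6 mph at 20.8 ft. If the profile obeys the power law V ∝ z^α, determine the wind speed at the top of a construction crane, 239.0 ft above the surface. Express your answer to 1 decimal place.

39.1 mph

First find α: α = ln(V₂/V₁)/ln(z₂/z₁) = ln(26.6/23.5)/ln(20.8/9.5) = 0.12391/0.78366 = 0.1581
Extrapolate from 20.8 ft to 239.0 ft: V₃ = 26.6 × (239.0/20.8)^0.1581 = 26.6 × 1.4712 = 39.1327 mph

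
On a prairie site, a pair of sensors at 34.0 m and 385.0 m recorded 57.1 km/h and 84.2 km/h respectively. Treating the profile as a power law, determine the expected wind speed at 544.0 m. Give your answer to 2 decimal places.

First find α: α = ln(V₂/V₁)/ln(z₂/z₁) = ln(84.2/57.1)/ln(385.0/34.0) = 0.38839/2.42688 = 0.1600
Extrapolate from 385.0 m to 544.0 m: V₃ = 84.2 × (544.0/385.0)^0.1600 = 84.2 × 1.0569 = 88.9897 km/h

88.99 km/h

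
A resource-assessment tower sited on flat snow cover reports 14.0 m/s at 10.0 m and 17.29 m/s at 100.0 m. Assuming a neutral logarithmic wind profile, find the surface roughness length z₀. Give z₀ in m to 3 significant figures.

Log law: V(z) ∝ ln(z/z₀). With r = V₁/V₂ = 14.0/17.29 = 0.80972,
r · ln(z₂/z₀) = ln(z₁/z₀) ⇒ ln z₀ = (ln z₁ − r·ln z₂)/(1 − r)
ln z₀ = (2.30259 − 0.80972×4.60517) / 0.19028 = -7.4956
z₀ = exp(-7.4956) = 0.0005555 m

z₀ ≈ 0.000555 m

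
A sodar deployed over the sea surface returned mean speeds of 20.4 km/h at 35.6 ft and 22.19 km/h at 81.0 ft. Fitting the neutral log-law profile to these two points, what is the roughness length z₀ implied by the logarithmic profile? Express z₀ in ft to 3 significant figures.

z₀ ≈ 0.00304 ft

Log law: V(z) ∝ ln(z/z₀). With r = V₁/V₂ = 20.4/22.19 = 0.91933,
r · ln(z₂/z₀) = ln(z₁/z₀) ⇒ ln z₀ = (ln z₁ − r·ln z₂)/(1 − r)
ln z₀ = (3.57235 − 0.91933×4.39445) / 0.08067 = -5.7969
z₀ = exp(-5.7969) = 0.003037 ft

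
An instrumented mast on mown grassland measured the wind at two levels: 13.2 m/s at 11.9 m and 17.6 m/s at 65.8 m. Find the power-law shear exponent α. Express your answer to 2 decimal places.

Power law: V₂/V₁ = (z₂/z₁)^α ⇒ α = ln(V₂/V₁) / ln(z₂/z₁)
α = ln(17.6/13.2) / ln(65.8/11.9) = ln(1.3333) / ln(5.5294)
  = 0.28768 / 1.71008 = 0.16823

α ≈ 0.17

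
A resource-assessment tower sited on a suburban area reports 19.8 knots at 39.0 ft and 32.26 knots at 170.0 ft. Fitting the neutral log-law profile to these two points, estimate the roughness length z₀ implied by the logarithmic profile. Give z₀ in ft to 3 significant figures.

Log law: V(z) ∝ ln(z/z₀). With r = V₁/V₂ = 19.8/32.26 = 0.61376,
r · ln(z₂/z₀) = ln(z₁/z₀) ⇒ ln z₀ = (ln z₁ − r·ln z₂)/(1 − r)
ln z₀ = (3.66356 − 0.61376×5.13580) / 0.38624 = 1.3241
z₀ = exp(1.3241) = 3.759 ft

z₀ ≈ 3.76 ft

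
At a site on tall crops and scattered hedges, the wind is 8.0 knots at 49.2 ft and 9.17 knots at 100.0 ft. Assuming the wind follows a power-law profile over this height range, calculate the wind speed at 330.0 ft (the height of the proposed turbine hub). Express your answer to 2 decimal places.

First find α: α = ln(V₂/V₁)/ln(z₂/z₁) = ln(9.17/8.0)/ln(100.0/49.2) = 0.13650/0.70928 = 0.1924
Extrapolate from 100.0 ft to 330.0 ft: V₃ = 9.17 × (330.0/100.0)^0.1924 = 9.17 × 1.2583 = 11.5386 knots

11.54 knots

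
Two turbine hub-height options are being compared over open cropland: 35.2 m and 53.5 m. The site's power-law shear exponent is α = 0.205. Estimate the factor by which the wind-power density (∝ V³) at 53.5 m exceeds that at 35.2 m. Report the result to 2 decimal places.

1.29

Speed ratio: V_B/V_A = (z_B/z_A)^α = (53.5/35.2)^0.205 = (1.5199)^0.205 = 1.08961
Power-density ratio: P_B/P_A = (V_B/V_A)³ = (1.08961)³ = 1.29364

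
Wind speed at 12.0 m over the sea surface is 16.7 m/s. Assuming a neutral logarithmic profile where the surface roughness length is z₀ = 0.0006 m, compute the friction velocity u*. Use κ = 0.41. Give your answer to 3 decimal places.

u* ≈ 0.691 m/s

Log law: V(z) = (u*/κ) · ln(z/z₀) ⇒ u* = κ · V / ln(z/z₀)
u* = 0.41 × 16.7 / ln(12.0/0.0006) = 0.41 × 16.7 / 9.9035
   = 6.8470 / 9.9035 = 0.6914 m/s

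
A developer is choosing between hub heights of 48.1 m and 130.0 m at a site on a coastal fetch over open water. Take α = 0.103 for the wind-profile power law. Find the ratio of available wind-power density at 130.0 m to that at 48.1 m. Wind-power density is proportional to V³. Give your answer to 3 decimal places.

Speed ratio: V_B/V_A = (z_B/z_A)^α = (130.0/48.1)^0.103 = (2.7027)^0.103 = 1.10784
Power-density ratio: P_B/P_A = (V_B/V_A)³ = (1.10784)³ = 1.35965

1.360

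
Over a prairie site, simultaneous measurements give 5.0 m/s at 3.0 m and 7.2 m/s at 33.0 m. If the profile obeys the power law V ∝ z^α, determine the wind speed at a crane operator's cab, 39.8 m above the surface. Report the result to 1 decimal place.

First find α: α = ln(V₂/V₁)/ln(z₂/z₁) = ln(7.2/5.0)/ln(33.0/3.0) = 0.36464/2.39790 = 0.1521
Extrapolate from 33.0 m to 39.8 m: V₃ = 7.2 × (39.8/33.0)^0.1521 = 7.2 × 1.0289 = 7.4081 m/s

7.4 m/s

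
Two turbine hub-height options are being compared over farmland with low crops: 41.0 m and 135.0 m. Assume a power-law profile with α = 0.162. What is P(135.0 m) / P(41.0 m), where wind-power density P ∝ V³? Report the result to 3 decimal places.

1.785

Speed ratio: V_B/V_A = (z_B/z_A)^α = (135.0/41.0)^0.162 = (3.2927)^0.162 = 1.21295
Power-density ratio: P_B/P_A = (V_B/V_A)³ = (1.21295)³ = 1.78455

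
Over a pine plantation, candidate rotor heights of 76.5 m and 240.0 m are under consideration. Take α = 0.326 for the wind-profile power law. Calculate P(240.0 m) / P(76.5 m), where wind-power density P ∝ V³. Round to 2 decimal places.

Speed ratio: V_B/V_A = (z_B/z_A)^α = (240.0/76.5)^0.326 = (3.1373)^0.326 = 1.45169
Power-density ratio: P_B/P_A = (V_B/V_A)³ = (1.45169)³ = 3.05933

3.06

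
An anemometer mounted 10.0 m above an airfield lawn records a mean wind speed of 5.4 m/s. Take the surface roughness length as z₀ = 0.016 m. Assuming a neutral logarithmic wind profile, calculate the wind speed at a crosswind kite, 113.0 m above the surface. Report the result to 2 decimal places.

7.43 m/s

Log law: V(z) ∝ ln(z/z₀), so V₂/V₁ = ln(z₂/z₀) / ln(z₁/z₀).
ln(113.0/0.016) = 8.8626, ln(10.0/0.016) = 6.4378
V₂ = 5.4 × 8.8626/6.4378 = 5.4 × 1.3767 = 7.4339 m/s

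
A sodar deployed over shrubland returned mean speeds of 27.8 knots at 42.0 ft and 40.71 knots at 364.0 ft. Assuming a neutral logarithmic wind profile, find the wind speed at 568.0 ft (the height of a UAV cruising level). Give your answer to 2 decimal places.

Log law: V ∝ ln(z/z₀). From the pair, with r = V₁/V₂ = 0.68288,
ln z₀ = (ln z₁ − r·ln z₂)/(1 − r) = (3.7377 − 0.68288×5.8972)/0.31712 = -0.9125 → z₀ = 0.4015 ft
V₃ = V₁ · ln(z₃/z₀)/ln(z₁/z₀) = 27.8 × 7.2546/4.6502 = 43.3701 knots

43.37 knots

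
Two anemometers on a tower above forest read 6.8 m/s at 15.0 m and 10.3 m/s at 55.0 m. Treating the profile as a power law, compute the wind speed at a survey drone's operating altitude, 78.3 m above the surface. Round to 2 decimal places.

First find α: α = ln(V₂/V₁)/ln(z₂/z₁) = ln(10.3/6.8)/ln(55.0/15.0) = 0.41522/1.29928 = 0.3196
Extrapolate from 55.0 m to 78.3 m: V₃ = 10.3 × (78.3/55.0)^0.3196 = 10.3 × 1.1195 = 11.5308 m/s

11.53 m/s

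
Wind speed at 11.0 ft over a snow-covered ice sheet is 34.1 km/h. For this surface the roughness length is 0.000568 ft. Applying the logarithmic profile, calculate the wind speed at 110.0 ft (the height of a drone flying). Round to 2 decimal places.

42.05 km/h

Log law: V(z) ∝ ln(z/z₀), so V₂/V₁ = ln(z₂/z₀) / ln(z₁/z₀).
ln(110.0/0.000568) = 12.1739, ln(11.0/0.000568) = 9.8713
V₂ = 34.1 × 12.1739/9.8713 = 34.1 × 1.2333 = 42.0542 km/h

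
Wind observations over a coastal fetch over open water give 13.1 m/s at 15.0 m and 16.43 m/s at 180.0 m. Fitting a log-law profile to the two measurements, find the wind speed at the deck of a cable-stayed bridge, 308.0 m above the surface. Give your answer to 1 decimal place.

Log law: V ∝ ln(z/z₀). From the pair, with r = V₁/V₂ = 0.79732,
ln z₀ = (ln z₁ − r·ln z₂)/(1 − r) = (2.7081 − 0.79732×5.1930)/0.20268 = -7.0674 → z₀ = 0.0008524 m
V₃ = V₁ · ln(z₃/z₀)/ln(z₁/z₀) = 13.1 × 12.7975/9.7755 = 17.1498 m/s

17.1 m/s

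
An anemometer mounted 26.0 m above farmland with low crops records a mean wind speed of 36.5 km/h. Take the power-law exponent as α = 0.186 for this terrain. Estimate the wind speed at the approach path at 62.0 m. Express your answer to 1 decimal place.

42.9 km/h

Power-law profile: V₂ = V₁ · (z₂/z₁)^α
V₂ = 36.5 × (62.0/26.0)^0.186 = 36.5 × (2.3846)^0.186
    = 36.5 × 1.1754 = 42.9035 km/h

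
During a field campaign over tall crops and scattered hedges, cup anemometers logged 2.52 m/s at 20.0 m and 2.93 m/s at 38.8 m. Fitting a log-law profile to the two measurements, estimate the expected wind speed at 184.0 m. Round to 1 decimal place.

Log law: V ∝ ln(z/z₀). From the pair, with r = V₁/V₂ = 0.86007,
ln z₀ = (ln z₁ − r·ln z₂)/(1 − r) = (2.9957 − 0.86007×3.6584)/0.13993 = -1.0774 → z₀ = 0.3405 m
V₃ = V₁ · ln(z₃/z₀)/ln(z₁/z₀) = 2.52 × 6.2923/4.0731 = 3.8930 m/s

3.9 m/s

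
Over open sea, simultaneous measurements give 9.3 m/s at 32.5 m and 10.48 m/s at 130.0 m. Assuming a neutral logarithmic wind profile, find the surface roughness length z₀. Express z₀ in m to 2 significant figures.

Log law: V(z) ∝ ln(z/z₀). With r = V₁/V₂ = 9.3/10.48 = 0.88740,
r · ln(z₂/z₀) = ln(z₁/z₀) ⇒ ln z₀ = (ln z₁ − r·ln z₂)/(1 − r)
ln z₀ = (3.48124 − 0.88740×4.86753) / 0.11260 = -7.4446
z₀ = exp(-7.4446) = 0.0005846 m

z₀ ≈ 0.00058 m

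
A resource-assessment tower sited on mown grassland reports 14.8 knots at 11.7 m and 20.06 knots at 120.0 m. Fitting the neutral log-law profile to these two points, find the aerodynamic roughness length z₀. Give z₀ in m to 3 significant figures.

Log law: V(z) ∝ ln(z/z₀). With r = V₁/V₂ = 14.8/20.06 = 0.73779,
r · ln(z₂/z₀) = ln(z₁/z₀) ⇒ ln z₀ = (ln z₁ − r·ln z₂)/(1 − r)
ln z₀ = (2.45959 − 0.73779×4.78749) / 0.26221 = -4.0904
z₀ = exp(-4.0904) = 0.01673 m

z₀ ≈ 0.0167 m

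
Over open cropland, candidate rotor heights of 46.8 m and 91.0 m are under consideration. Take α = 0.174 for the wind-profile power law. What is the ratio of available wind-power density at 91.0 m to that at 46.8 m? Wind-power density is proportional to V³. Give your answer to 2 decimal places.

1.41

Speed ratio: V_B/V_A = (z_B/z_A)^α = (91.0/46.8)^0.174 = (1.9444)^0.174 = 1.12267
Power-density ratio: P_B/P_A = (V_B/V_A)³ = (1.12267)³ = 1.41498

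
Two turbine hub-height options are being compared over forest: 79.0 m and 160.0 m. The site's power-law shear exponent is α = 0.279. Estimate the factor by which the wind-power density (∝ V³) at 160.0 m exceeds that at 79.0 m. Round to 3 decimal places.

1.805

Speed ratio: V_B/V_A = (z_B/z_A)^α = (160.0/79.0)^0.279 = (2.0253)^0.279 = 1.21762
Power-density ratio: P_B/P_A = (V_B/V_A)³ = (1.21762)³ = 1.80524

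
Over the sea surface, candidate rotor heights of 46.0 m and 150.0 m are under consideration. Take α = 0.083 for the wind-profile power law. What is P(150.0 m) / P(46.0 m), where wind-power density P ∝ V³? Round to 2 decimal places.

1.34

Speed ratio: V_B/V_A = (z_B/z_A)^α = (150.0/46.0)^0.083 = (3.2609)^0.083 = 1.10308
Power-density ratio: P_B/P_A = (V_B/V_A)³ = (1.10308)³ = 1.34221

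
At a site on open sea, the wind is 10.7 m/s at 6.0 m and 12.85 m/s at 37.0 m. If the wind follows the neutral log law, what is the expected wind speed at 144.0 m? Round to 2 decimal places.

14.46 m/s

Log law: V ∝ ln(z/z₀). From the pair, with r = V₁/V₂ = 0.83268,
ln z₀ = (ln z₁ − r·ln z₂)/(1 − r) = (1.7918 − 0.83268×3.6109)/0.16732 = -7.2617 → z₀ = 0.0007019 m
V₃ = V₁ · ln(z₃/z₀)/ln(z₁/z₀) = 10.7 × 12.2315/9.0535 = 14.4560 m/s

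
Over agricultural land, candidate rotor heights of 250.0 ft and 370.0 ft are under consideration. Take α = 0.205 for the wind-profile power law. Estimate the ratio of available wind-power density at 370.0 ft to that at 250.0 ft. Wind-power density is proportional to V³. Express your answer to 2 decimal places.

1.27

Speed ratio: V_B/V_A = (z_B/z_A)^α = (370.0/250.0)^0.205 = (1.4800)^0.205 = 1.08369
Power-density ratio: P_B/P_A = (V_B/V_A)³ = (1.08369)³ = 1.27266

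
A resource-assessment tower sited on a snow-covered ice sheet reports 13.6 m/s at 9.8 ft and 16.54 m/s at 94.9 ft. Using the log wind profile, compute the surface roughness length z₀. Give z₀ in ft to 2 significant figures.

Log law: V(z) ∝ ln(z/z₀). With r = V₁/V₂ = 13.6/16.54 = 0.82225,
r · ln(z₂/z₀) = ln(z₁/z₀) ⇒ ln z₀ = (ln z₁ − r·ln z₂)/(1 − r)
ln z₀ = (2.28238 − 0.82225×4.55282) / 0.17775 = -8.2203
z₀ = exp(-8.2203) = 0.0002691 ft

z₀ ≈ 0.00027 ft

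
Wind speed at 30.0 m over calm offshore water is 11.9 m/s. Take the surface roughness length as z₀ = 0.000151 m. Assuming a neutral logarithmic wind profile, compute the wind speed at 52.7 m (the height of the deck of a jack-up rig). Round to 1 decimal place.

Log law: V(z) ∝ ln(z/z₀), so V₂/V₁ = ln(z₂/z₀) / ln(z₁/z₀).
ln(52.7/0.000151) = 12.7628, ln(30.0/0.000151) = 12.1994
V₂ = 11.9 × 12.7628/12.1994 = 11.9 × 1.0462 = 12.4496 m/s

12.4 m/s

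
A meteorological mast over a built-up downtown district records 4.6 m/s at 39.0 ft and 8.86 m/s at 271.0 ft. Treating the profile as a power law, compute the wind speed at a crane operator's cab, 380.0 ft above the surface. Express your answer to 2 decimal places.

9.93 m/s

First find α: α = ln(V₂/V₁)/ln(z₂/z₁) = ln(8.86/4.6)/ln(271.0/39.0) = 0.65549/1.93856 = 0.3381
Extrapolate from 271.0 ft to 380.0 ft: V₃ = 8.86 × (380.0/271.0)^0.3381 = 8.86 × 1.1211 = 9.9329 m/s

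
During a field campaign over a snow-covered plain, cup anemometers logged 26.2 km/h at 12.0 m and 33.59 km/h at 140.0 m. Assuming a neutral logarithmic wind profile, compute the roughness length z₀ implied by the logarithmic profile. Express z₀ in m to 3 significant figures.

z₀ ≈ 0.00198 m

Log law: V(z) ∝ ln(z/z₀). With r = V₁/V₂ = 26.2/33.59 = 0.77999,
r · ln(z₂/z₀) = ln(z₁/z₀) ⇒ ln z₀ = (ln z₁ − r·ln z₂)/(1 − r)
ln z₀ = (2.48491 − 0.77999×4.94164) / 0.22001 = -6.2250
z₀ = exp(-6.2250) = 0.001979 m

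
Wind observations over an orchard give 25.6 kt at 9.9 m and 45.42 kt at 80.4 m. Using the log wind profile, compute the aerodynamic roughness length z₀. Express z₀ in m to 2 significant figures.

z₀ ≈ 0.66 m

Log law: V(z) ∝ ln(z/z₀). With r = V₁/V₂ = 25.6/45.42 = 0.56363,
r · ln(z₂/z₀) = ln(z₁/z₀) ⇒ ln z₀ = (ln z₁ − r·ln z₂)/(1 − r)
ln z₀ = (2.29253 − 0.56363×4.38701) / 0.43637 = -0.4127
z₀ = exp(-0.4127) = 0.6618 m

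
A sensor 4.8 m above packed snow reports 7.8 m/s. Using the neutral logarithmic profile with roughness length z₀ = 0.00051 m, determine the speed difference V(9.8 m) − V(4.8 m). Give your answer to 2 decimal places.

0.61 m/s

Log law: V₂ = V₁ · ln(z₂/z₀)/ln(z₁/z₀) = 7.8 × 9.8635/9.1497 = 8.4085 m/s
ΔV = 8.4085 − 7.8 = 0.6085 m/s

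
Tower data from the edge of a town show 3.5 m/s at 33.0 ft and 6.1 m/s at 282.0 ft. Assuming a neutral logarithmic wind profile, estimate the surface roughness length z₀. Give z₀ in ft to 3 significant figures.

z₀ ≈ 1.84 ft

Log law: V(z) ∝ ln(z/z₀). With r = V₁/V₂ = 3.5/6.1 = 0.57377,
r · ln(z₂/z₀) = ln(z₁/z₀) ⇒ ln z₀ = (ln z₁ − r·ln z₂)/(1 − r)
ln z₀ = (3.49651 − 0.57377×5.64191) / 0.42623 = 0.6085
z₀ = exp(0.6085) = 1.838 ft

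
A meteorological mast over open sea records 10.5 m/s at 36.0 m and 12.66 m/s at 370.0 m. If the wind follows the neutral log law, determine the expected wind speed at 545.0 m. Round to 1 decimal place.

13.0 m/s

Log law: V ∝ ln(z/z₀). From the pair, with r = V₁/V₂ = 0.82938,
ln z₀ = (ln z₁ − r·ln z₂)/(1 − r) = (3.5835 − 0.82938×5.9135)/0.17062 = -7.7428 → z₀ = 0.0004339 m
V₃ = V₁ · ln(z₃/z₀)/ln(z₁/z₀) = 10.5 × 14.0436/11.3263 = 13.0190 m/s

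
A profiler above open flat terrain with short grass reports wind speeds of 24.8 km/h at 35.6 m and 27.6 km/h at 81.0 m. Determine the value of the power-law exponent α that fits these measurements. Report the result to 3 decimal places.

Power law: V₂/V₁ = (z₂/z₁)^α ⇒ α = ln(V₂/V₁) / ln(z₂/z₁)
α = ln(27.6/24.8) / ln(81.0/35.6) = ln(1.1129) / ln(2.2753)
  = 0.10697 / 0.82210 = 0.13012

α ≈ 0.130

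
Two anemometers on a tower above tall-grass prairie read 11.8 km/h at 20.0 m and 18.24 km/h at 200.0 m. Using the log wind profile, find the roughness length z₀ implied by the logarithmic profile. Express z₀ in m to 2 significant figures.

Log law: V(z) ∝ ln(z/z₀). With r = V₁/V₂ = 11.8/18.24 = 0.64693,
r · ln(z₂/z₀) = ln(z₁/z₀) ⇒ ln z₀ = (ln z₁ − r·ln z₂)/(1 − r)
ln z₀ = (2.99573 − 0.64693×5.29832) / 0.35307 = -1.2233
z₀ = exp(-1.2233) = 0.2943 m

z₀ ≈ 0.29 m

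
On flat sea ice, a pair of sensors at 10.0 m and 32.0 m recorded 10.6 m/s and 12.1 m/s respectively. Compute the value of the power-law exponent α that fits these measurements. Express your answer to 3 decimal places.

α ≈ 0.114

Power law: V₂/V₁ = (z₂/z₁)^α ⇒ α = ln(V₂/V₁) / ln(z₂/z₁)
α = ln(12.1/10.6) / ln(32.0/10.0) = ln(1.1415) / ln(3.2000)
  = 0.13235 / 1.16315 = 0.11379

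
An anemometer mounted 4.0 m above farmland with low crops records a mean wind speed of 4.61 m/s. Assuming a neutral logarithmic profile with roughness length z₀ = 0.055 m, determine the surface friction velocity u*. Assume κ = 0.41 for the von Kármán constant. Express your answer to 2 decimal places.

Log law: V(z) = (u*/κ) · ln(z/z₀) ⇒ u* = κ · V / ln(z/z₀)
u* = 0.41 × 4.61 / ln(4.0/0.055) = 0.41 × 4.61 / 4.2867
   = 1.8901 / 4.2867 = 0.4409 m/s

u* ≈ 0.44 m/s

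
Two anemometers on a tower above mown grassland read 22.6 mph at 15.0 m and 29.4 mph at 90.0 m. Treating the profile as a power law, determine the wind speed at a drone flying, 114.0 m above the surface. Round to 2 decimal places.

30.44 mph

First find α: α = ln(V₂/V₁)/ln(z₂/z₁) = ln(29.4/22.6)/ln(90.0/15.0) = 0.26304/1.79176 = 0.1468
Extrapolate from 90.0 m to 114.0 m: V₃ = 29.4 × (114.0/90.0)^0.1468 = 29.4 × 1.0353 = 30.4382 mph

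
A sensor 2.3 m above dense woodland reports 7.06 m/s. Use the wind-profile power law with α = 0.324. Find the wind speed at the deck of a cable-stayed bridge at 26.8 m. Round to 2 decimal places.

Power-law profile: V₂ = V₁ · (z₂/z₁)^α
V₂ = 7.06 × (26.8/2.3)^0.324 = 7.06 × (11.6522)^0.324
    = 7.06 × 2.2157 = 15.6430 m/s

15.64 m/s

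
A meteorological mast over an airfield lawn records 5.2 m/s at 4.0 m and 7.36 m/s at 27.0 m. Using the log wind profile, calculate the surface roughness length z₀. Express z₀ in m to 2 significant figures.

Log law: V(z) ∝ ln(z/z₀). With r = V₁/V₂ = 5.2/7.36 = 0.70652,
r · ln(z₂/z₀) = ln(z₁/z₀) ⇒ ln z₀ = (ln z₁ − r·ln z₂)/(1 − r)
ln z₀ = (1.38629 − 0.70652×3.29584) / 0.29348 = -3.2108
z₀ = exp(-3.2108) = 0.04033 m

z₀ ≈ 0.040 m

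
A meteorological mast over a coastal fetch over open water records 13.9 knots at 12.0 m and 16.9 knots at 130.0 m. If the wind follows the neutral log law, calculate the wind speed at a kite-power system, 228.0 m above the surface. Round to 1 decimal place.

17.6 knots

Log law: V ∝ ln(z/z₀). From the pair, with r = V₁/V₂ = 0.82249,
ln z₀ = (ln z₁ − r·ln z₂)/(1 − r) = (2.4849 − 0.82249×4.8675)/0.17751 = -8.5546 → z₀ = 0.0001927 m
V₃ = V₁ · ln(z₃/z₀)/ln(z₁/z₀) = 13.9 × 13.9839/11.0395 = 17.6074 knots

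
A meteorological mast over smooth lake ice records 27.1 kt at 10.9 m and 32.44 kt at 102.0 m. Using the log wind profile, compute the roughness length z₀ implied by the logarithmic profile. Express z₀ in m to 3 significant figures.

Log law: V(z) ∝ ln(z/z₀). With r = V₁/V₂ = 27.1/32.44 = 0.83539,
r · ln(z₂/z₀) = ln(z₁/z₀) ⇒ ln z₀ = (ln z₁ − r·ln z₂)/(1 − r)
ln z₀ = (2.38876 − 0.83539×4.62497) / 0.16461 = -8.9598
z₀ = exp(-8.9598) = 0.0001285 m

z₀ ≈ 0.000128 m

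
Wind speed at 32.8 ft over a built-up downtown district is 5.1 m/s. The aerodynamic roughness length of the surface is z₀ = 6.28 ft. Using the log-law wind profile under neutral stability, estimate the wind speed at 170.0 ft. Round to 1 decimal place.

10.2 m/s

Log law: V(z) ∝ ln(z/z₀), so V₂/V₁ = ln(z₂/z₀) / ln(z₁/z₀).
ln(170.0/6.28) = 3.2984, ln(32.8/6.28) = 1.6531
V₂ = 5.1 × 3.2984/1.6531 = 5.1 × 1.9953 = 10.1763 m/s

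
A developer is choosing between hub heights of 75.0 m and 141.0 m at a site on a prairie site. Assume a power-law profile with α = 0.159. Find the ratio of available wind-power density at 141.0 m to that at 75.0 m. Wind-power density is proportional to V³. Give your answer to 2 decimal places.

1.35

Speed ratio: V_B/V_A = (z_B/z_A)^α = (141.0/75.0)^0.159 = (1.8800)^0.159 = 1.10558
Power-density ratio: P_B/P_A = (V_B/V_A)³ = (1.10558)³ = 1.35137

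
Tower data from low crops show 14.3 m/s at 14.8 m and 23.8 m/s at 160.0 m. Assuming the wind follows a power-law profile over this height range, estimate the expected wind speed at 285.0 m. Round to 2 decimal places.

First find α: α = ln(V₂/V₁)/ln(z₂/z₁) = ln(23.8/14.3)/ln(160.0/14.8) = 0.50943/2.38055 = 0.2140
Extrapolate from 160.0 m to 285.0 m: V₃ = 23.8 × (285.0/160.0)^0.2140 = 23.8 × 1.1315 = 26.9297 m/s

26.93 m/s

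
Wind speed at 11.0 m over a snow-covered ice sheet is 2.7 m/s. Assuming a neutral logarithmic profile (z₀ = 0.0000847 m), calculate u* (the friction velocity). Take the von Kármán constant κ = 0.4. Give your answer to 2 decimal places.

Log law: V(z) = (u*/κ) · ln(z/z₀) ⇒ u* = κ · V / ln(z/z₀)
u* = 0.4 × 2.7 / ln(11.0/0.0000847) = 0.4 × 2.7 / 11.7743
   = 1.0800 / 11.7743 = 0.0917 m/s

u* ≈ 0.09 m/s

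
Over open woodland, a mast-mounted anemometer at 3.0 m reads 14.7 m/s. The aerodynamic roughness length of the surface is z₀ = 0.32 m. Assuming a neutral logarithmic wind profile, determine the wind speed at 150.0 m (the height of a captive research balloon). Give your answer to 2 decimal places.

Log law: V(z) ∝ ln(z/z₀), so V₂/V₁ = ln(z₂/z₀) / ln(z₁/z₀).
ln(150.0/0.32) = 6.1501, ln(3.0/0.32) = 2.2380
V₂ = 14.7 × 6.1501/2.2380 = 14.7 × 2.7480 = 40.3951 m/s

40.40 m/s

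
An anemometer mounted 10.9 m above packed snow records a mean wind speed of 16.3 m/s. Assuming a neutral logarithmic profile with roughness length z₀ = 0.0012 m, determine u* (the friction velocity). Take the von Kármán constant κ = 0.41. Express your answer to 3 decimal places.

u* ≈ 0.733 m/s

Log law: V(z) = (u*/κ) · ln(z/z₀) ⇒ u* = κ · V / ln(z/z₀)
u* = 0.41 × 16.3 / ln(10.9/0.0012) = 0.41 × 16.3 / 9.1142
   = 6.6830 / 9.1142 = 0.7333 m/s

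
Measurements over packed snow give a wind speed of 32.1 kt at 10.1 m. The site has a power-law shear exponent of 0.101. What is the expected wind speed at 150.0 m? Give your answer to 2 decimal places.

Power-law profile: V₂ = V₁ · (z₂/z₁)^α
V₂ = 32.1 × (150.0/10.1)^0.101 = 32.1 × (14.8515)^0.101
    = 32.1 × 1.3133 = 42.1555 kt

42.16 kt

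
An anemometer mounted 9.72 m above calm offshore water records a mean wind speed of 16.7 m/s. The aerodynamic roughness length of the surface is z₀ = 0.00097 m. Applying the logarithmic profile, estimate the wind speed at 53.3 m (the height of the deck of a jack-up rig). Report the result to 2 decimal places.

19.78 m/s

Log law: V(z) ∝ ln(z/z₀), so V₂/V₁ = ln(z₂/z₀) / ln(z₁/z₀).
ln(53.3/0.00097) = 10.9142, ln(9.72/0.00097) = 9.2124
V₂ = 16.7 × 10.9142/9.2124 = 16.7 × 1.1847 = 19.7849 m/s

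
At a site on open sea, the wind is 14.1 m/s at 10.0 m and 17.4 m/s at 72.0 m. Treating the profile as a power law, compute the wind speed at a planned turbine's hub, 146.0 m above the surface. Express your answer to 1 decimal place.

18.8 m/s

First find α: α = ln(V₂/V₁)/ln(z₂/z₁) = ln(17.4/14.1)/ln(72.0/10.0) = 0.21030/1.97408 = 0.1065
Extrapolate from 72.0 m to 146.0 m: V₃ = 17.4 × (146.0/72.0)^0.1065 = 17.4 × 1.0782 = 18.7610 m/s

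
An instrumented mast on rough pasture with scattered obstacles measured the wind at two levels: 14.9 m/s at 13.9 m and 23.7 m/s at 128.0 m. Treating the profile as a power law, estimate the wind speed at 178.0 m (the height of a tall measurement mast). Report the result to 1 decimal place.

25.4 m/s

First find α: α = ln(V₂/V₁)/ln(z₂/z₁) = ln(23.7/14.9)/ln(128.0/13.9) = 0.46411/2.22014 = 0.2090
Extrapolate from 128.0 m to 178.0 m: V₃ = 23.7 × (178.0/128.0)^0.2090 = 23.7 × 1.0714 = 25.3914 m/s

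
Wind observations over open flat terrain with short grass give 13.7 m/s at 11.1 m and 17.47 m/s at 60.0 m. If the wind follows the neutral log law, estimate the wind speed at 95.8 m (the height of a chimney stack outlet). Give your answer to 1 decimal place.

Log law: V ∝ ln(z/z₀). From the pair, with r = V₁/V₂ = 0.78420,
ln z₀ = (ln z₁ − r·ln z₂)/(1 − r) = (2.4069 − 0.78420×4.0943)/0.21580 = -3.7250 → z₀ = 0.02411 m
V₃ = V₁ · ln(z₃/z₀)/ln(z₁/z₀) = 13.7 × 8.2872/6.1319 = 18.5154 m/s

18.5 m/s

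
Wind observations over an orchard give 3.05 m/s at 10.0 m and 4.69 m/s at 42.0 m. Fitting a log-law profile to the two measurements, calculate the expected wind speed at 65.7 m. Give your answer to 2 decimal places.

5.20 m/s

Log law: V ∝ ln(z/z₀). From the pair, with r = V₁/V₂ = 0.65032,
ln z₀ = (ln z₁ − r·ln z₂)/(1 − r) = (2.3026 − 0.65032×3.7377)/0.34968 = -0.3663 → z₀ = 0.6933 m
V₃ = V₁ · ln(z₃/z₀)/ln(z₁/z₀) = 3.05 × 4.5514/2.6689 = 5.2013 m/s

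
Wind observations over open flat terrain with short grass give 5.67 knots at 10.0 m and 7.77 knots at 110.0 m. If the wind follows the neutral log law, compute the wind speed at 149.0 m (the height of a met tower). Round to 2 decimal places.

8.04 knots

Log law: V ∝ ln(z/z₀). From the pair, with r = V₁/V₂ = 0.72973,
ln z₀ = (ln z₁ − r·ln z₂)/(1 − r) = (2.3026 − 0.72973×4.7005)/0.27027 = -4.1717 → z₀ = 0.01543 m
V₃ = V₁ · ln(z₃/z₀)/ln(z₁/z₀) = 5.67 × 9.1757/6.4743 = 8.0358 knots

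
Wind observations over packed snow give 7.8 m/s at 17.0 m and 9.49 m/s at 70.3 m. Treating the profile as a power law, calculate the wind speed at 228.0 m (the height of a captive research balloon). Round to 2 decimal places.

First find α: α = ln(V₂/V₁)/ln(z₂/z₁) = ln(9.49/7.8)/ln(70.3/17.0) = 0.19611/1.41956 = 0.1382
Extrapolate from 70.3 m to 228.0 m: V₃ = 9.49 × (228.0/70.3)^0.1382 = 9.49 × 1.1765 = 11.1650 m/s

11.17 m/s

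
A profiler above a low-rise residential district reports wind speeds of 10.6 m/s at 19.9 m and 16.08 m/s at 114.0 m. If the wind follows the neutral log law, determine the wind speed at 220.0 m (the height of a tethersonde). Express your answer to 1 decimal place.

Log law: V ∝ ln(z/z₀). From the pair, with r = V₁/V₂ = 0.65920,
ln z₀ = (ln z₁ − r·ln z₂)/(1 − r) = (2.9907 − 0.65920×4.7362)/0.34080 = -0.3856 → z₀ = 0.6801 m
V₃ = V₁ · ln(z₃/z₀)/ln(z₁/z₀) = 10.6 × 5.7792/3.3763 = 18.1440 m/s

18.1 m/s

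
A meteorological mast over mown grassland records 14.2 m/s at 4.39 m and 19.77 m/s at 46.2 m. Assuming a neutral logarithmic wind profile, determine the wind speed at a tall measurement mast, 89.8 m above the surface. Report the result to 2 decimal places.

Log law: V ∝ ln(z/z₀). From the pair, with r = V₁/V₂ = 0.71826,
ln z₀ = (ln z₁ − r·ln z₂)/(1 − r) = (1.4793 − 0.71826×3.8330)/0.28174 = -4.5210 → z₀ = 0.01088 m
V₃ = V₁ · ln(z₃/z₀)/ln(z₁/z₀) = 14.2 × 9.0186/6.0003 = 21.3428 m/s

21.34 m/s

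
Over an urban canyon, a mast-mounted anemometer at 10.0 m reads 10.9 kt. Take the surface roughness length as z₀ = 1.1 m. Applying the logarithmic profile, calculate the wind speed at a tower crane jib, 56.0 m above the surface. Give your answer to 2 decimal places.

19.41 kt

Log law: V(z) ∝ ln(z/z₀), so V₂/V₁ = ln(z₂/z₀) / ln(z₁/z₀).
ln(56.0/1.1) = 3.9300, ln(10.0/1.1) = 2.2073
V₂ = 10.9 × 3.9300/2.2073 = 10.9 × 1.7805 = 19.4074 kt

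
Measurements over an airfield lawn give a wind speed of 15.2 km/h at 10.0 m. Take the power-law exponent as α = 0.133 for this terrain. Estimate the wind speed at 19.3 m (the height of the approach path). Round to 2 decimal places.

Power-law profile: V₂ = V₁ · (z₂/z₁)^α
V₂ = 15.2 × (19.3/10.0)^0.133 = 15.2 × (1.9300)^0.133
    = 15.2 × 1.0914 = 16.5891 km/h

16.59 km/h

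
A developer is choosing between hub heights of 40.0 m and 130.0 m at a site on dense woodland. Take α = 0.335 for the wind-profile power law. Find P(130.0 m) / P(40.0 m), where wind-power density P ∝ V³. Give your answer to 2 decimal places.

3.27

Speed ratio: V_B/V_A = (z_B/z_A)^α = (130.0/40.0)^0.335 = (3.2500)^0.335 = 1.48416
Power-density ratio: P_B/P_A = (V_B/V_A)³ = (1.48416)³ = 3.26921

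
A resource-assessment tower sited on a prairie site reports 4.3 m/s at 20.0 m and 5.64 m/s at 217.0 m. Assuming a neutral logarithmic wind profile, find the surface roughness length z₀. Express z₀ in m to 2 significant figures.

z₀ ≈ 0.0095 m

Log law: V(z) ∝ ln(z/z₀). With r = V₁/V₂ = 4.3/5.64 = 0.76241,
r · ln(z₂/z₀) = ln(z₁/z₀) ⇒ ln z₀ = (ln z₁ − r·ln z₂)/(1 − r)
ln z₀ = (2.99573 − 0.76241×5.37990) / 0.23759 = -4.6549
z₀ = exp(-4.6549) = 0.009514 m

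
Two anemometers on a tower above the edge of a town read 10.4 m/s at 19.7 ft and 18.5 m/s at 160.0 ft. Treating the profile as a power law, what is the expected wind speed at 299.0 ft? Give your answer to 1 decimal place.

First find α: α = ln(V₂/V₁)/ln(z₂/z₁) = ln(18.5/10.4)/ln(160.0/19.7) = 0.57596/2.09456 = 0.2750
Extrapolate from 160.0 ft to 299.0 ft: V₃ = 18.5 × (299.0/160.0)^0.2750 = 18.5 × 1.1876 = 21.9707 m/s

22.0 m/s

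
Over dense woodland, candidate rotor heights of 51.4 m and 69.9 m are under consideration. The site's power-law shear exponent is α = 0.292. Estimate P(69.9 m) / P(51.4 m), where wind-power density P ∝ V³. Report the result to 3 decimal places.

1.309

Speed ratio: V_B/V_A = (z_B/z_A)^α = (69.9/51.4)^0.292 = (1.3599)^0.292 = 1.09392
Power-density ratio: P_B/P_A = (V_B/V_A)³ = (1.09392)³ = 1.30906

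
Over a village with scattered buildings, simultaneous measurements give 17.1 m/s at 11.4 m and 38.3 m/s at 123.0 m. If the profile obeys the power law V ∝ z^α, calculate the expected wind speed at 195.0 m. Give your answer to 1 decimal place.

First find α: α = ln(V₂/V₁)/ln(z₂/z₁) = ln(38.3/17.1)/ln(123.0/11.4) = 0.80637/2.37857 = 0.3390
Extrapolate from 123.0 m to 195.0 m: V₃ = 38.3 × (195.0/123.0)^0.3390 = 38.3 × 1.1691 = 44.7760 m/s

44.8 m/s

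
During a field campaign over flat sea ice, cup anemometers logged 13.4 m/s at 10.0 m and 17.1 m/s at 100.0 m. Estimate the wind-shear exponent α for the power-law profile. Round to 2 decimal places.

α ≈ 0.11

Power law: V₂/V₁ = (z₂/z₁)^α ⇒ α = ln(V₂/V₁) / ln(z₂/z₁)
α = ln(17.1/13.4) / ln(100.0/10.0) = ln(1.2761) / ln(10.0000)
  = 0.24382 / 2.30259 = 0.10589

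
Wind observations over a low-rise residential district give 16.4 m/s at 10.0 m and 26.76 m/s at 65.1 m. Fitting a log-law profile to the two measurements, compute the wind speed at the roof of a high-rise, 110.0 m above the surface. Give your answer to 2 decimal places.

Log law: V ∝ ln(z/z₀). From the pair, with r = V₁/V₂ = 0.61286,
ln z₀ = (ln z₁ − r·ln z₂)/(1 − r) = (2.3026 − 0.61286×4.1759)/0.38714 = -0.6629 → z₀ = 0.5153 m
V₃ = V₁ · ln(z₃/z₀)/ln(z₁/z₀) = 16.4 × 5.3634/2.9655 = 29.6609 m/s

29.66 m/s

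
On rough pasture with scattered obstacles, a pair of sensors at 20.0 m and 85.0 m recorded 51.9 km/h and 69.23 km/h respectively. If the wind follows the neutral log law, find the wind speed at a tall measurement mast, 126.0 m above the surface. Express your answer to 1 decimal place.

Log law: V ∝ ln(z/z₀). From the pair, with r = V₁/V₂ = 0.74967,
ln z₀ = (ln z₁ − r·ln z₂)/(1 − r) = (2.9957 − 0.74967×4.4427)/0.25033 = -1.3375 → z₀ = 0.2625 m
V₃ = V₁ · ln(z₃/z₀)/ln(z₁/z₀) = 51.9 × 6.1738/4.3332 = 73.9446 km/h

73.9 km/h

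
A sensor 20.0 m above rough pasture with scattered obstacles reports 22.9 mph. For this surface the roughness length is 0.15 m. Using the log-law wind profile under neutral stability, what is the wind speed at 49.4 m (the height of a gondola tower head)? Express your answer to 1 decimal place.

27.1 mph

Log law: V(z) ∝ ln(z/z₀), so V₂/V₁ = ln(z₂/z₀) / ln(z₁/z₀).
ln(49.4/0.15) = 5.7971, ln(20.0/0.15) = 4.8929
V₂ = 22.9 × 5.7971/4.8929 = 22.9 × 1.1848 = 27.1320 mph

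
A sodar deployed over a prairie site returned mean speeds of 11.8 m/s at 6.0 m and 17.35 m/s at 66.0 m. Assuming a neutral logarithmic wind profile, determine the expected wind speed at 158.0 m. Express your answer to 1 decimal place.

Log law: V ∝ ln(z/z₀). From the pair, with r = V₁/V₂ = 0.68012,
ln z₀ = (ln z₁ − r·ln z₂)/(1 − r) = (1.7918 − 0.68012×4.1897)/0.31988 = -3.3065 → z₀ = 0.03665 m
V₃ = V₁ · ln(z₃/z₀)/ln(z₁/z₀) = 11.8 × 8.3691/5.0982 = 19.3704 m/s

19.4 m/s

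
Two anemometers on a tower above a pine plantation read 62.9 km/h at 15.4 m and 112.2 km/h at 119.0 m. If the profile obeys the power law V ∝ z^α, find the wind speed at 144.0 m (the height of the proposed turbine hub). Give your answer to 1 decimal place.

First find α: α = ln(V₂/V₁)/ln(z₂/z₁) = ln(112.2/62.9)/ln(119.0/15.4) = 0.57874/2.04476 = 0.2830
Extrapolate from 119.0 m to 144.0 m: V₃ = 112.2 × (144.0/119.0)^0.2830 = 112.2 × 1.0555 = 118.4220 km/h

118.4 km/h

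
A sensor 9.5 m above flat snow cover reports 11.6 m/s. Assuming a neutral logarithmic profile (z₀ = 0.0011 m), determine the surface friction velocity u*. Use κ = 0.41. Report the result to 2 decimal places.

Log law: V(z) = (u*/κ) · ln(z/z₀) ⇒ u* = κ · V / ln(z/z₀)
u* = 0.41 × 11.6 / ln(9.5/0.0011) = 0.41 × 11.6 / 9.0637
   = 4.7560 / 9.0637 = 0.5247 m/s

u* ≈ 0.52 m/s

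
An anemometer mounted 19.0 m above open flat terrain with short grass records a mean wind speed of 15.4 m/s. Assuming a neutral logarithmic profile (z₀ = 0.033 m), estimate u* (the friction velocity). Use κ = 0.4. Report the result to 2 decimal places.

Log law: V(z) = (u*/κ) · ln(z/z₀) ⇒ u* = κ · V / ln(z/z₀)
u* = 0.4 × 15.4 / ln(19.0/0.033) = 0.4 × 15.4 / 6.3557
   = 6.1600 / 6.3557 = 0.9692 m/s

u* ≈ 0.97 m/s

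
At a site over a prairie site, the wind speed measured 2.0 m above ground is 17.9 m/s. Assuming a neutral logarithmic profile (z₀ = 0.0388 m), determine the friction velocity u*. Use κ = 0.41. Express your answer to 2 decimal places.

u* ≈ 1.86 m/s

Log law: V(z) = (u*/κ) · ln(z/z₀) ⇒ u* = κ · V / ln(z/z₀)
u* = 0.41 × 17.9 / ln(2.0/0.0388) = 0.41 × 17.9 / 3.9425
   = 7.3390 / 3.9425 = 1.8615 m/s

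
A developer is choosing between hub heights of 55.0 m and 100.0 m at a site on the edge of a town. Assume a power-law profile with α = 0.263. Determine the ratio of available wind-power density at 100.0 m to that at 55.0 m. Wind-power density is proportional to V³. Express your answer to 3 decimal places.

Speed ratio: V_B/V_A = (z_B/z_A)^α = (100.0/55.0)^0.263 = (1.8182)^0.263 = 1.17027
Power-density ratio: P_B/P_A = (V_B/V_A)³ = (1.17027)³ = 1.60271

1.603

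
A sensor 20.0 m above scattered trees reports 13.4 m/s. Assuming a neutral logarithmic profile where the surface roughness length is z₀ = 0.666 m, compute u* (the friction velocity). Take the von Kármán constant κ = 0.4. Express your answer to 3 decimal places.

Log law: V(z) = (u*/κ) · ln(z/z₀) ⇒ u* = κ · V / ln(z/z₀)
u* = 0.4 × 13.4 / ln(20.0/0.666) = 0.4 × 13.4 / 3.4022
   = 5.3600 / 3.4022 = 1.5755 m/s

u* ≈ 1.575 m/s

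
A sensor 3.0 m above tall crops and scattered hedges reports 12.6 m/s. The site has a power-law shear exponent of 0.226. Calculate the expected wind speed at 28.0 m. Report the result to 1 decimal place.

Power-law profile: V₂ = V₁ · (z₂/z₁)^α
V₂ = 12.6 × (28.0/3.0)^0.226 = 12.6 × (9.3333)^0.226
    = 12.6 × 1.6566 = 20.8737 m/s

20.9 m/s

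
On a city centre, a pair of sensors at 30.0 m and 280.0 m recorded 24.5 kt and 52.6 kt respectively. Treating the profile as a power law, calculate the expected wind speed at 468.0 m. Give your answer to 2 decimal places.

62.70 kt

First find α: α = ln(V₂/V₁)/ln(z₂/z₁) = ln(52.6/24.5)/ln(280.0/30.0) = 0.76404/2.23359 = 0.3421
Extrapolate from 280.0 m to 468.0 m: V₃ = 52.6 × (468.0/280.0)^0.3421 = 52.6 × 1.1921 = 62.7043 kt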